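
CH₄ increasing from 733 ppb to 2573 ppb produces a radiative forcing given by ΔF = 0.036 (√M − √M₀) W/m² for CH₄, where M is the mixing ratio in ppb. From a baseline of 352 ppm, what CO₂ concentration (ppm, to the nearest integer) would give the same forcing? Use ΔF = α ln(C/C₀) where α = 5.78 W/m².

C ≈ 408 ppm

CH₄ forcing: 0.036 × (√2573 − √733) = 0.036 × (50.7247 − 27.0740) = 0.036 × 23.6507 = 0.85143 W/m².
Set 5.78 ln(C/352) = 0.85143: ln(C/352) = 0.85143/5.78 = 0.14731, so C = 352 × e^0.14731 = 352 × 1.15871 = 407.87 ppm.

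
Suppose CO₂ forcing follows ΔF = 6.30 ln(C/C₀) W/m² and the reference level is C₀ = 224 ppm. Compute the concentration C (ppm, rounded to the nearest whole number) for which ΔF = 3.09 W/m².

C ≈ 366 ppm

Set 6.30 ln(C/224) = 3.09, so ln(C/224) = 3.09/6.30 = 0.49048.
Then C/224 = e^0.49048 = 1.63310, giving C = 224 × 1.63310 = 365.81 ppm.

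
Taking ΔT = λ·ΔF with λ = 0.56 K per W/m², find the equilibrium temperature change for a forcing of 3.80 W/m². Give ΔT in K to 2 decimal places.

ΔT = 2.13 K

ΔT = λ ΔF = 0.56 × 3.80 = 2.1280 K.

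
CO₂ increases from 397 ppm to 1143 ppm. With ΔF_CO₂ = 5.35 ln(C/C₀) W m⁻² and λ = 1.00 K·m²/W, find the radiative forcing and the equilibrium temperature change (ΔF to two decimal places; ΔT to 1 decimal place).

ΔF = 5.66 W/m²; ΔT = 5.7 K

CO₂: 5.35 × ln(1143/397) = 5.35 × ln(2.87909) = 5.35 × 1.05747 = 5.6575 W/m².
ΔT = λ ΔF = 1.00 × 5.66 = 5.6600 K.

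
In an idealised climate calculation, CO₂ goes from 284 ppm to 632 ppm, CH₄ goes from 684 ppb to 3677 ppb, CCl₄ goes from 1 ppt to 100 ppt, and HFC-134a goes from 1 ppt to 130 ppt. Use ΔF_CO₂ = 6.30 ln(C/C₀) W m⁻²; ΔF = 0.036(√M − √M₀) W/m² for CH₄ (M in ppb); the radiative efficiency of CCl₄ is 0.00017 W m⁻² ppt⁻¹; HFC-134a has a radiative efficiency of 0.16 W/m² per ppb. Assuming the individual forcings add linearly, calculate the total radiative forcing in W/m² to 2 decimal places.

CO₂: 6.30 × ln(632/284) = 6.30 × ln(2.22535) = 6.30 × 0.79991 = 5.0394 W/m².
CH₄: 0.036 × (√3677 − √684) = 0.036 × (60.6383 − 26.1534) = 0.036 × 34.4849 = 1.2415 W/m².
CCl₄: ΔF = 0.00017 × (100 − 1) = 0.00017 × 99 = 0.0168 W/m².
HFC-134a: Δ = 130 − 1 = 129 ppt = 0.129 ppb; ΔF = 0.16 × 0.129 = 0.0206 W/m².
Total ΔF = 5.0394 + 1.2415 + 0.0168 + 0.0206 = 6.3183 W/m².

ΔF = 6.32 W/m²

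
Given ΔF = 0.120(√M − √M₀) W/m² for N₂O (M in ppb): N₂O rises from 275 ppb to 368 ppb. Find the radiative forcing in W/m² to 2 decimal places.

ΔF = 0.31 W/m²

N₂O: 0.120 × (√368 − √275) = 0.120 × (19.1833 − 16.5831) = 0.120 × 2.6002 = 0.3120 W/m².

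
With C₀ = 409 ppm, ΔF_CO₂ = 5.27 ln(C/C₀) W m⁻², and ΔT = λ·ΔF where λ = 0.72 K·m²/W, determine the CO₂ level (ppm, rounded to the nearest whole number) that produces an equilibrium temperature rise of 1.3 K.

C ≈ 576 ppm

Required forcing: ΔF = ΔT/λ = 1.3/0.72 = 1.8056 W/m².
Then ln(C/409) = ΔF/5.27 = 1.8056/5.27 = 0.34262.
So C = 409 × e^0.34262 = 409 × 1.40863 = 576.13 ppm.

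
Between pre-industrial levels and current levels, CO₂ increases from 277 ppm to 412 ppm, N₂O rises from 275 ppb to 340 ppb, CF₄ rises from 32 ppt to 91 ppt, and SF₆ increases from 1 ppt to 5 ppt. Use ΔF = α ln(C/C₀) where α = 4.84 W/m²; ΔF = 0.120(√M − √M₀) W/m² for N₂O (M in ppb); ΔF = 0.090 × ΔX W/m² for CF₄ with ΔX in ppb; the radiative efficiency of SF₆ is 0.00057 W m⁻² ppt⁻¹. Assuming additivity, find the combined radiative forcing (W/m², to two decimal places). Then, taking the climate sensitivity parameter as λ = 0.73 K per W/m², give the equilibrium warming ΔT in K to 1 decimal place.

ΔF = 2.15 W/m²; ΔT = 1.6 K

CO₂: 4.84 × ln(412/277) = 4.84 × ln(1.48736) = 4.84 × 0.39700 = 1.9215 W/m².
N₂O: 0.120 × (√340 − √275) = 0.120 × (18.4391 − 16.5831) = 0.120 × 1.8560 = 0.2227 W/m².
CF₄: Δ = 91 − 32 = 59 ppt = 0.059 ppb; ΔF = 0.090 × 0.059 = 0.0053 W/m².
SF₆: ΔF = 0.00057 × (5 − 1) = 0.00057 × 4 = 0.0023 W/m².
Total ΔF = 1.9215 + 0.2227 + 0.0053 + 0.0023 = 2.1518 W/m².
ΔT = λ ΔF = 0.73 × 2.15 = 1.5695 K.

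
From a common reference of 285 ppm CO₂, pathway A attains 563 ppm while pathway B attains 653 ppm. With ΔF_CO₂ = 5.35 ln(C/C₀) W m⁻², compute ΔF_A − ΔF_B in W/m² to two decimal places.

ΔF_A − ΔF_B = -0.79 W/m²

ΔF_A = 5.35 ln(563/285) = 5.35 × 0.68079 = 3.6422 W/m².
ΔF_B = 5.35 ln(653/285) = 5.35 × 0.82909 = 4.4356 W/m².
Difference: 3.6422 − 4.4356 = -0.7934 W/m².
(Equivalently, ΔF_A − ΔF_B = 5.35 ln(563/653) = 5.35 × -0.14830 = -0.7934 W/m².)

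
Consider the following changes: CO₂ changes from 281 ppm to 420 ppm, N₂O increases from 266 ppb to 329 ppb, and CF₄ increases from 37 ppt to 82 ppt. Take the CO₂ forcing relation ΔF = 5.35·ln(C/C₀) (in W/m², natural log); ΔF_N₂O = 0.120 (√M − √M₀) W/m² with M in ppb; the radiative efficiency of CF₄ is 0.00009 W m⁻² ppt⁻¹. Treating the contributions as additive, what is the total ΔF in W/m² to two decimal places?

CO₂: 5.35 × ln(420/281) = 5.35 × ln(1.49466) = 5.35 × 0.40190 = 2.1502 W/m².
N₂O: 0.120 × (√329 − √266) = 0.120 × (18.1384 − 16.3095) = 0.120 × 1.8289 = 0.2195 W/m².
CF₄: ΔF = 0.00009 × (82 − 37) = 0.00009 × 45 = 0.0041 W/m².
Total ΔF = 2.1502 + 0.2195 + 0.0041 = 2.3738 W/m².

ΔF = 2.37 W/m²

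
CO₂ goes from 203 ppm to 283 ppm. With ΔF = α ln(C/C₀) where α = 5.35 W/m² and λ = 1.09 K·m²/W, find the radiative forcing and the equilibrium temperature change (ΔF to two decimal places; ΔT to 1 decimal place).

CO₂: 5.35 × ln(283/203) = 5.35 × ln(1.39409) = 5.35 × 0.33224 = 1.7775 W/m².
ΔT = λ ΔF = 1.09 × 1.78 = 1.9402 K.

ΔF = 1.78 W/m²; ΔT = 1.9 K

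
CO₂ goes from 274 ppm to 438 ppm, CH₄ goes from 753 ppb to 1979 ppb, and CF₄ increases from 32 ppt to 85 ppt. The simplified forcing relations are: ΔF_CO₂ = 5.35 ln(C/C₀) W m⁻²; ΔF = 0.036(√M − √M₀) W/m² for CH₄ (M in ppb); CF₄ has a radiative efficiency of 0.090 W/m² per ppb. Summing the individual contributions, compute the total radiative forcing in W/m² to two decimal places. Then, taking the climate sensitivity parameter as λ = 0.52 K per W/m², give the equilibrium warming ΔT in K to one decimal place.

ΔF = 3.13 W/m²; ΔT = 1.6 K

CO₂: 5.35 × ln(438/274) = 5.35 × ln(1.59854) = 5.35 × 0.46909 = 2.5096 W/m².
CH₄: 0.036 × (√1979 − √753) = 0.036 × (44.4860 − 27.4408) = 0.036 × 17.0452 = 0.6136 W/m².
CF₄: Δ = 85 − 32 = 53 ppt = 0.053 ppb; ΔF = 0.090 × 0.053 = 0.0048 W/m².
Total ΔF = 2.5096 + 0.6136 + 0.0048 = 3.1280 W/m².
ΔT = λ ΔF = 0.52 × 3.13 = 1.6276 K.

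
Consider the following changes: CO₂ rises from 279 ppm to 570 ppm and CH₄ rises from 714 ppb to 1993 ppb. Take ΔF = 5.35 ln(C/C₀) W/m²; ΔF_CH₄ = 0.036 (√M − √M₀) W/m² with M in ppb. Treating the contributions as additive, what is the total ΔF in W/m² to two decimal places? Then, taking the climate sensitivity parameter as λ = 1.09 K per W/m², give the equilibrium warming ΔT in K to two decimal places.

CO₂: 5.35 × ln(570/279) = 5.35 × ln(2.04301) = 5.35 × 0.71442 = 3.8221 W/m².
CH₄: 0.036 × (√1993 − √714) = 0.036 × (44.6430 − 26.7208) = 0.036 × 17.9222 = 0.6452 W/m².
Total ΔF = 3.8221 + 0.6452 = 4.4673 W/m².
ΔT = λ ΔF = 1.09 × 4.47 = 4.8723 K.

ΔF = 4.47 W/m²; ΔT = 4.87 K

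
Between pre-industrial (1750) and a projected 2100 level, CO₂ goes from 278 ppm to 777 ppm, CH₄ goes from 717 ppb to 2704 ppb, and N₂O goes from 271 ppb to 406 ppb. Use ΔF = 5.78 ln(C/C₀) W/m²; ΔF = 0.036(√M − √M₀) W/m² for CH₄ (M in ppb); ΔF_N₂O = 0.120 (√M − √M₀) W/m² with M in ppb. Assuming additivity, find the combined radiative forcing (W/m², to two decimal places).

ΔF = 7.29 W/m²

CO₂: 5.78 × ln(777/278) = 5.78 × ln(2.79496) = 5.78 × 1.02782 = 5.9408 W/m².
CH₄: 0.036 × (√2704 − √717) = 0.036 × (52.0000 − 26.7769) = 0.036 × 25.2231 = 0.9080 W/m².
N₂O: 0.120 × (√406 − √271) = 0.120 × (20.1494 − 16.4621) = 0.120 × 3.6873 = 0.4425 W/m².
Total ΔF = 5.9408 + 0.9080 + 0.4425 = 7.2913 W/m².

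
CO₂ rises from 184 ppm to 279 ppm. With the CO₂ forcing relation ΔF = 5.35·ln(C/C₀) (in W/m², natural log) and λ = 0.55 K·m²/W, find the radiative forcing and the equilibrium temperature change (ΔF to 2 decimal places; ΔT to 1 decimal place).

ΔF = 2.23 W/m²; ΔT = 1.2 K

CO₂: 5.35 × ln(279/184) = 5.35 × ln(1.51630) = 5.35 × 0.41627 = 2.2270 W/m².
ΔT = λ ΔF = 0.55 × 2.23 = 1.2265 K.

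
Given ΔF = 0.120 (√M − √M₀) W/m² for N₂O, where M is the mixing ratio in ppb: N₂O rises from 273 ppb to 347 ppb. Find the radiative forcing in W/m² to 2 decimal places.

N₂O: 0.120 × (√347 − √273) = 0.120 × (18.6279 − 16.5227) = 0.120 × 2.1052 = 0.2526 W/m².

ΔF = 0.25 W/m²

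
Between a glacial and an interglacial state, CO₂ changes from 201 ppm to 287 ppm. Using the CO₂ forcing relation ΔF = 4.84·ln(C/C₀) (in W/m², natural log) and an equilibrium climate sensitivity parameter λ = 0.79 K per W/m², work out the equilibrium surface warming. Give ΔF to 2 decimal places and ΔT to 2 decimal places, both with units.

CO₂: 4.84 × ln(287/201) = 4.84 × ln(1.42786) = 4.84 × 0.35618 = 1.7239 W/m².
ΔT = λ ΔF = 0.79 × 1.72 = 1.3588 K.

ΔF = 1.72 W/m²; ΔT = 1.36 K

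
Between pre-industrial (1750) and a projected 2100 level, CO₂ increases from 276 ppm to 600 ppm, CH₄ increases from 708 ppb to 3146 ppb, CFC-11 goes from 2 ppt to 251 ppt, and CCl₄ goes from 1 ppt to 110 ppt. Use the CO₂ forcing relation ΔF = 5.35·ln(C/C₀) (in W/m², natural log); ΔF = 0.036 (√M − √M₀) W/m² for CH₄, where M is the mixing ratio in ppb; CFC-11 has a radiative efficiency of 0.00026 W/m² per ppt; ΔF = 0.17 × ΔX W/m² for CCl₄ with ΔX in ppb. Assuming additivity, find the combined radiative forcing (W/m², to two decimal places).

ΔF = 5.30 W/m²

CO₂: 5.35 × ln(600/276) = 5.35 × ln(2.17391) = 5.35 × 0.77653 = 4.1544 W/m².
CH₄: 0.036 × (√3146 − √708) = 0.036 × (56.0892 − 26.6083) = 0.036 × 29.4809 = 1.0613 W/m².
CFC-11: ΔF = 0.00026 × (251 − 2) = 0.00026 × 249 = 0.0647 W/m².
CCl₄: Δ = 110 − 1 = 109 ppt = 0.109 ppb; ΔF = 0.17 × 0.109 = 0.0185 W/m².
Total ΔF = 4.1544 + 1.0613 + 0.0647 + 0.0185 = 5.2989 W/m².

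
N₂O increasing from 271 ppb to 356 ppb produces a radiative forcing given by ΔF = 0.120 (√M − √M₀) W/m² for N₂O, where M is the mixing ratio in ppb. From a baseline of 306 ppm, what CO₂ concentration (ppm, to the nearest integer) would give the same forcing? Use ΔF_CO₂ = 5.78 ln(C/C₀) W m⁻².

N₂O forcing: 0.120 × (√356 − √271) = 0.120 × (18.8680 − 16.4621) = 0.120 × 2.4059 = 0.28871 W/m².
Set 5.78 ln(C/306) = 0.28871: ln(C/306) = 0.28871/5.78 = 0.04995, so C = 306 × e^0.04995 = 306 × 1.05122 = 321.67 ppm.

C ≈ 322 ppm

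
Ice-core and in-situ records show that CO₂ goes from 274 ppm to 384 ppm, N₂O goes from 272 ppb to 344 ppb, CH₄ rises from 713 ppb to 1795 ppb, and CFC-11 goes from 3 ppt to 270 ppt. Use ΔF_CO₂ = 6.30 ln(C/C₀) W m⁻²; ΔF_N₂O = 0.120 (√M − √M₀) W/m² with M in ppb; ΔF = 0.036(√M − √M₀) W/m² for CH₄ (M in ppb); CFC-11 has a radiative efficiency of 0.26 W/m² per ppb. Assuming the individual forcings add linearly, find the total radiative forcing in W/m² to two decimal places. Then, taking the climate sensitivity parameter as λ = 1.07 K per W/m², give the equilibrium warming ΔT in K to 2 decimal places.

CO₂: 6.30 × ln(384/274) = 6.30 × ln(1.40146) = 6.30 × 0.33751 = 2.1263 W/m².
N₂O: 0.120 × (√344 − √272) = 0.120 × (18.5472 − 16.4924) = 0.120 × 2.0548 = 0.2466 W/m².
CH₄: 0.036 × (√1795 − √713) = 0.036 × (42.3674 − 26.7021) = 0.036 × 15.6653 = 0.5640 W/m².
CFC-11: Δ = 270 − 3 = 267 ppt = 0.267 ppb; ΔF = 0.26 × 0.267 = 0.0694 W/m².
Total ΔF = 2.1263 + 0.2466 + 0.5640 + 0.0694 = 3.0063 W/m².
ΔT = λ ΔF = 1.07 × 3.01 = 3.2207 K.

ΔF = 3.01 W/m²; ΔT = 3.22 K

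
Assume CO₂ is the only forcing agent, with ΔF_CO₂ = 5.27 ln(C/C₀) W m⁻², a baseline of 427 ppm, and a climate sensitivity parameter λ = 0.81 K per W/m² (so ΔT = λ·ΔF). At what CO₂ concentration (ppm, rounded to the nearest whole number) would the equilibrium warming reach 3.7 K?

C ≈ 1016 ppm

Required forcing: ΔF = ΔT/λ = 3.7/0.81 = 4.5679 W/m².
Then ln(C/427) = ΔF/5.27 = 4.5679/5.27 = 0.86677.
So C = 427 × e^0.86677 = 427 × 2.37921 = 1015.92 ppm.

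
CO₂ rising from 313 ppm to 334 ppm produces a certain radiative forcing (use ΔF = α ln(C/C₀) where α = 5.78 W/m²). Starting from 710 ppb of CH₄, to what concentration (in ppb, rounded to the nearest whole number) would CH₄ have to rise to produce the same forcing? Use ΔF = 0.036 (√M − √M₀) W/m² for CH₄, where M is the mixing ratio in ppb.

M ≈ 1374 ppb

CO₂ forcing: 5.78 × ln(334/313) = 5.78 × 0.064938 = 0.37534 W/m².
Set 0.036(√M − √710) = 0.37534: √M = 0.37534/0.036 + √710 = 10.4261 + 26.6458 = 37.0719.
M = (37.0719)² = 1374.33 ppb.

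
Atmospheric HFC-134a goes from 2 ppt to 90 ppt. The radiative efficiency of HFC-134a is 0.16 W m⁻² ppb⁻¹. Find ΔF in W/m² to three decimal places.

HFC-134a: Δ = 90 − 2 = 88 ppt = 0.088 ppb; ΔF = 0.16 × 0.088 = 0.0141 W/m².

ΔF = 0.014 W/m²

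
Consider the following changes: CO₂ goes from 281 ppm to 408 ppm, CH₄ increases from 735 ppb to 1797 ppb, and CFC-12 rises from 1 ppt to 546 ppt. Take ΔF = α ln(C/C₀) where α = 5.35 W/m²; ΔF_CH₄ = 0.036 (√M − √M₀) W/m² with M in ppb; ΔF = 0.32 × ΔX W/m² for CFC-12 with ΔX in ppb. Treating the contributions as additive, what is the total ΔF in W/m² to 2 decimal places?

CO₂: 5.35 × ln(408/281) = 5.35 × ln(1.45196) = 5.35 × 0.37291 = 1.9951 W/m².
CH₄: 0.036 × (√1797 − √735) = 0.036 × (42.3910 − 27.1109) = 0.036 × 15.2801 = 0.5501 W/m².
CFC-12: Δ = 546 − 1 = 545 ppt = 0.545 ppb; ΔF = 0.32 × 0.545 = 0.1744 W/m².
Total ΔF = 1.9951 + 0.5501 + 0.1744 = 2.7196 W/m².

ΔF = 2.72 W/m²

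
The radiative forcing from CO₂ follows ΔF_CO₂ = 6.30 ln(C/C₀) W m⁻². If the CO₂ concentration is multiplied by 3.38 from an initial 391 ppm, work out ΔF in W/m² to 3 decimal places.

ΔF = 7.673 W/m²

Because the forcing depends only on the ratio C/C₀, the initial concentration does not enter.
ΔF = 6.30 × ln(3.38) = 6.30 × 1.21788 = 7.6726 W/m².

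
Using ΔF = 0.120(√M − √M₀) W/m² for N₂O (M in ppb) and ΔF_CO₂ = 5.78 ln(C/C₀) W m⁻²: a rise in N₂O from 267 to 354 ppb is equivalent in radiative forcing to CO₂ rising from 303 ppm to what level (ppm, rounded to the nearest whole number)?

C ≈ 319 ppm

N₂O forcing: 0.120 × (√354 − √267) = 0.120 × (18.8149 − 16.3401) = 0.120 × 2.4748 = 0.29698 W/m².
Set 5.78 ln(C/303) = 0.29698: ln(C/303) = 0.29698/5.78 = 0.05138, so C = 303 × e^0.05138 = 303 × 1.05272 = 318.97 ppm.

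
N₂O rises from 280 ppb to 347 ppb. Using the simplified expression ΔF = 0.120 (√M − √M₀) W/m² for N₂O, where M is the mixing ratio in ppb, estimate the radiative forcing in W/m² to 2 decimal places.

ΔF = 0.23 W/m²

N₂O: 0.120 × (√347 − √280) = 0.120 × (18.6279 − 16.7332) = 0.120 × 1.8947 = 0.2274 W/m².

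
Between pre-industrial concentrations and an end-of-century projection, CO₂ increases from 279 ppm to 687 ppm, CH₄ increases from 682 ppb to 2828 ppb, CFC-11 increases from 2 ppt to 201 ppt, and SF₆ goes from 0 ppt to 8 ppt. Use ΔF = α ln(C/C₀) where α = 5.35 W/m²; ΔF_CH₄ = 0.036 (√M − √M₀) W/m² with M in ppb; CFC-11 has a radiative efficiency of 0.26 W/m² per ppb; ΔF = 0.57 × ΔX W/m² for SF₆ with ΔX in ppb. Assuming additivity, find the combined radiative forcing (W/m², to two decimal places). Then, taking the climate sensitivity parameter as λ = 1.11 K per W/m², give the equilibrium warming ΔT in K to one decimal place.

ΔF = 5.85 W/m²; ΔT = 6.5 K

CO₂: 5.35 × ln(687/279) = 5.35 × ln(2.46237) = 5.35 × 0.90112 = 4.8210 W/m².
CH₄: 0.036 × (√2828 − √682) = 0.036 × (53.1789 − 26.1151) = 0.036 × 27.0638 = 0.9743 W/m².
CFC-11: Δ = 201 − 2 = 199 ppt = 0.199 ppb; ΔF = 0.26 × 0.199 = 0.0517 W/m².
SF₆: Δ = 8 − 0 = 8 ppt = 0.008 ppb; ΔF = 0.57 × 0.008 = 0.0046 W/m².
Total ΔF = 4.8210 + 0.9743 + 0.0517 + 0.0046 = 5.8516 W/m².
ΔT = λ ΔF = 1.11 × 5.85 = 6.4935 K.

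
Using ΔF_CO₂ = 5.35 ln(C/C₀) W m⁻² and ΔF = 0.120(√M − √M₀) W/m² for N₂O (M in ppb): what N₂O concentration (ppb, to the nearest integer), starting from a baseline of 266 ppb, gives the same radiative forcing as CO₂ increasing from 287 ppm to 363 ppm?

M ≈ 717 ppb

CO₂ forcing: 5.35 × ln(363/287) = 5.35 × 0.234921 = 1.25683 W/m².
Set 0.120(√M − √266) = 1.25683: √M = 1.25683/0.120 + √266 = 10.4736 + 16.3095 = 26.7831.
M = (26.7831)² = 717.33 ppb.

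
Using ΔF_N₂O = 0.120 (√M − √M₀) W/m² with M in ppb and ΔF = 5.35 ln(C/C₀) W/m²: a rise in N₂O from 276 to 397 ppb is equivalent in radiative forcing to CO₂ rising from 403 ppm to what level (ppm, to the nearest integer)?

C ≈ 434 ppm

N₂O forcing: 0.120 × (√397 − √276) = 0.120 × (19.9249 − 16.6132) = 0.120 × 3.3117 = 0.39740 W/m².
Set 5.35 ln(C/403) = 0.39740: ln(C/403) = 0.39740/5.35 = 0.07428, so C = 403 × e^0.07428 = 403 × 1.07711 = 434.08 ppm.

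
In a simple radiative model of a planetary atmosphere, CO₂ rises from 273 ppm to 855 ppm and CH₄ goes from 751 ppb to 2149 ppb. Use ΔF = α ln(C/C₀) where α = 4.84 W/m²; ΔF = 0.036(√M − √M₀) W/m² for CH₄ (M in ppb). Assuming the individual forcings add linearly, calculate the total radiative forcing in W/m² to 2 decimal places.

CO₂: 4.84 × ln(855/273) = 4.84 × ln(3.13187) = 4.84 × 1.14163 = 5.5255 W/m².
CH₄: 0.036 × (√2149 − √751) = 0.036 × (46.3573 − 27.4044) = 0.036 × 18.9529 = 0.6823 W/m².
Total ΔF = 5.5255 + 0.6823 = 6.2078 W/m².

ΔF = 6.21 W/m²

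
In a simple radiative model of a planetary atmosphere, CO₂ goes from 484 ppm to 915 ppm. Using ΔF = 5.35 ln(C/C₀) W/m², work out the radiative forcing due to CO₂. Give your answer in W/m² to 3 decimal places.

ΔF = 3.407 W/m²

CO₂: 5.35 × ln(915/484) = 5.35 × ln(1.89050) = 5.35 × 0.63684 = 3.4071 W/m².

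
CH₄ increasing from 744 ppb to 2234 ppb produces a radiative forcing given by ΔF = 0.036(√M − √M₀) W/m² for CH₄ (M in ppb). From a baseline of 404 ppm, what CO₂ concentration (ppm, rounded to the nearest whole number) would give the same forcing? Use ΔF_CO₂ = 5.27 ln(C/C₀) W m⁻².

CH₄ forcing: 0.036 × (√2234 − √744) = 0.036 × (47.2652 − 27.2764) = 0.036 × 19.9888 = 0.71960 W/m².
Set 5.27 ln(C/404) = 0.71960: ln(C/404) = 0.71960/5.27 = 0.13655, so C = 404 × e^0.13655 = 404 × 1.14631 = 463.11 ppm.

C ≈ 463 ppm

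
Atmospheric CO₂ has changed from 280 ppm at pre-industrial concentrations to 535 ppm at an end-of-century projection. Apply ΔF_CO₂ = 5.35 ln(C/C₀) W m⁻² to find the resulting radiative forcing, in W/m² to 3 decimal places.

CO₂ absorption bands are partially saturated, so forcing scales with the logarithm of the concentration ratio.
CO₂: 5.35 × ln(535/280) = 5.35 × ln(1.91071) = 5.35 × 0.64747 = 3.4640 W/m².

ΔF = 3.464 W/m²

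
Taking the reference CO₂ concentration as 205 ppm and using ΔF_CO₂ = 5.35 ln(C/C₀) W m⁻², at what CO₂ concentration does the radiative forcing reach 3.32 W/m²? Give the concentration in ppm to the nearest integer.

Set 5.35 ln(C/205) = 3.32, so ln(C/205) = 3.32/5.35 = 0.62056.
Then C/205 = e^0.62056 = 1.85997, giving C = 205 × 1.85997 = 381.29 ppm.

C ≈ 381 ppm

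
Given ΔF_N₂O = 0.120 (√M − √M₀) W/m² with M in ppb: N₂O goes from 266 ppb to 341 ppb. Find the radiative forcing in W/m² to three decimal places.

N₂O: 0.120 × (√341 − √266) = 0.120 × (18.4662 − 16.3095) = 0.120 × 2.1567 = 0.2588 W/m².

ΔF = 0.259 W/m²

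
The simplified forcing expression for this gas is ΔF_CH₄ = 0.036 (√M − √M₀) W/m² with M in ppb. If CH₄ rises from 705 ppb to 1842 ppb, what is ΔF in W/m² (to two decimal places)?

ΔF = 0.59 W/m²

CH₄: 0.036 × (√1842 − √705) = 0.036 × (42.9185 − 26.5518) = 0.036 × 16.3667 = 0.5892 W/m².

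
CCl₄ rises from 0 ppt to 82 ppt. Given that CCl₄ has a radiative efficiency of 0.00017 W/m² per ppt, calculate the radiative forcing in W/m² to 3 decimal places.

ΔF = 0.014 W/m²

CCl₄: ΔF = 0.00017 × (82 − 0) = 0.00017 × 82 = 0.0139 W/m².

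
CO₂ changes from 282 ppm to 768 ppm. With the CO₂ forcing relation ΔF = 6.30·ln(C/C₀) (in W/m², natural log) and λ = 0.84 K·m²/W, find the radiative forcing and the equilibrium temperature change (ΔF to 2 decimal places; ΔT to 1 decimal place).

ΔF = 6.31 W/m²; ΔT = 5.3 K

CO₂: 6.30 × ln(768/282) = 6.30 × ln(2.72340) = 6.30 × 1.00188 = 6.3118 W/m².
ΔT = λ ΔF = 0.84 × 6.31 = 5.3004 K.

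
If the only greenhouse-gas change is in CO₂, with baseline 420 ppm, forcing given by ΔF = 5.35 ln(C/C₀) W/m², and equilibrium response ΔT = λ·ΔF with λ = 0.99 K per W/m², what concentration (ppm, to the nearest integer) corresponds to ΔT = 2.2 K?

Required forcing: ΔF = ΔT/λ = 2.2/0.99 = 2.2222 W/m².
Then ln(C/420) = ΔF/5.35 = 2.2222/5.35 = 0.41536.
So C = 420 × e^0.41536 = 420 × 1.51492 = 636.27 ppm.

C ≈ 636 ppm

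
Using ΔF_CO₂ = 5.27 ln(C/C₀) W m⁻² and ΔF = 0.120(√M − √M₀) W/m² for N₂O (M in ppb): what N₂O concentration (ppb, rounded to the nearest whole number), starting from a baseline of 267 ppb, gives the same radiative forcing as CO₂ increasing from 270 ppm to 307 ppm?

M ≈ 483 ppb

CO₂ forcing: 5.27 × ln(307/270) = 5.27 × 0.128426 = 0.67681 W/m².
Set 0.120(√M − √267) = 0.67681: √M = 0.67681/0.120 + √267 = 5.6401 + 16.3401 = 21.9802.
M = (21.9802)² = 483.13 ppb.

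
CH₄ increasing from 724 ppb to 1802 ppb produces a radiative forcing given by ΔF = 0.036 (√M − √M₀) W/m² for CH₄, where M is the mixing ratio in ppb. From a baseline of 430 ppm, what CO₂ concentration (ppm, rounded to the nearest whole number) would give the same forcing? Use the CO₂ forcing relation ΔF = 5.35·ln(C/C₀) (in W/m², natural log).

C ≈ 477 ppm

CH₄ forcing: 0.036 × (√1802 − √724) = 0.036 × (42.4500 − 26.9072) = 0.036 × 15.5428 = 0.55954 W/m².
Set 5.35 ln(C/430) = 0.55954: ln(C/430) = 0.55954/5.35 = 0.10459, so C = 430 × e^0.10459 = 430 × 1.11026 = 477.41 ppm.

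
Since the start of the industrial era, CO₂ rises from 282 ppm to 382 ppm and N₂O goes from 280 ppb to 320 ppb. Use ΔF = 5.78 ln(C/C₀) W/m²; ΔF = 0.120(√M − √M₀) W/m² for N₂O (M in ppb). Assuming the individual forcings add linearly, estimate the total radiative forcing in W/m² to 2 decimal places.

CO₂: 5.78 × ln(382/282) = 5.78 × ln(1.35461) = 5.78 × 0.30351 = 1.7543 W/m².
N₂O: 0.120 × (√320 − √280) = 0.120 × (17.8885 − 16.7332) = 0.120 × 1.1553 = 0.1386 W/m².
Total ΔF = 1.7543 + 0.1386 = 1.8929 W/m².

ΔF = 1.89 W/m²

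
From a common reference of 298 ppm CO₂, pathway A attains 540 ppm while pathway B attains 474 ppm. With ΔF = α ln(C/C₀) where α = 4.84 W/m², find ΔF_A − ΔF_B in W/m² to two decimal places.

ΔF_A − ΔF_B = 0.63 W/m²

ΔF_A = 4.84 ln(540/298) = 4.84 × 0.59448 = 2.8773 W/m².
ΔF_B = 4.84 ln(474/298) = 4.84 × 0.46411 = 2.2463 W/m².
Difference: 2.8773 − 2.2463 = 0.6310 W/m².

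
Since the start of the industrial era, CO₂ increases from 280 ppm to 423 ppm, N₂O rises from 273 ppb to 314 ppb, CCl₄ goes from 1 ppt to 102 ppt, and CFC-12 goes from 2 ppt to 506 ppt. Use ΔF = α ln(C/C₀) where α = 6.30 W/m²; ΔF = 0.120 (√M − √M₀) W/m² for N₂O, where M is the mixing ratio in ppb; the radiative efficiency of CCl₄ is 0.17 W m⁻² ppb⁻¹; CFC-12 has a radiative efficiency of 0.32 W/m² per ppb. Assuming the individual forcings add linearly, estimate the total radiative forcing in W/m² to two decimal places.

ΔF = 2.92 W/m²

CO₂: 6.30 × ln(423/280) = 6.30 × ln(1.51071) = 6.30 × 0.41258 = 2.5993 W/m².
N₂O: 0.120 × (√314 − √273) = 0.120 × (17.7200 − 16.5227) = 0.120 × 1.1973 = 0.1437 W/m².
CCl₄: Δ = 102 − 1 = 101 ppt = 0.101 ppb; ΔF = 0.17 × 0.101 = 0.0172 W/m².
CFC-12: Δ = 506 − 2 = 504 ppt = 0.504 ppb; ΔF = 0.32 × 0.504 = 0.1613 W/m².
Total ΔF = 2.5993 + 0.1437 + 0.0172 + 0.1613 = 2.9215 W/m².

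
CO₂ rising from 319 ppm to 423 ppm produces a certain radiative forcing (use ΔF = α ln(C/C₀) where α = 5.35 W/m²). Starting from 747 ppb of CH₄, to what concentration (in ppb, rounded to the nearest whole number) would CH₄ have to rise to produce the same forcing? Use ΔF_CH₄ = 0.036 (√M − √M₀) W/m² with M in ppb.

CO₂ forcing: 5.35 × ln(423/319) = 5.35 × 0.282181 = 1.50967 W/m².
Set 0.036(√M − √747) = 1.50967: √M = 1.50967/0.036 + √747 = 41.9353 + 27.3313 = 69.2666.
M = (69.2666)² = 4797.86 ppb.

M ≈ 4798 ppb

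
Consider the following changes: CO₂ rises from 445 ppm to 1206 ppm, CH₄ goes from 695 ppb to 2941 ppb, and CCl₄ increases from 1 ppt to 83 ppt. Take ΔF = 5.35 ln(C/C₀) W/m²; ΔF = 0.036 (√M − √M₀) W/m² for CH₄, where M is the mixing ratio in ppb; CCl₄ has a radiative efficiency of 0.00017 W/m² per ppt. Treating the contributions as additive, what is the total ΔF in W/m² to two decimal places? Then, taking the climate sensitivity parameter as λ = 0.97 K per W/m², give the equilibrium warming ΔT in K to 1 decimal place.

CO₂: 5.35 × ln(1206/445) = 5.35 × ln(2.71011) = 5.35 × 0.99699 = 5.3339 W/m².
CH₄: 0.036 × (√2941 − √695) = 0.036 × (54.2310 − 26.3629) = 0.036 × 27.8681 = 1.0033 W/m².
CCl₄: ΔF = 0.00017 × (83 − 1) = 0.00017 × 82 = 0.0139 W/m².
Total ΔF = 5.3339 + 1.0033 + 0.0139 = 6.3511 W/m².
ΔT = λ ΔF = 0.97 × 6.35 = 6.1595 K.

ΔF = 6.35 W/m²; ΔT = 6.2 K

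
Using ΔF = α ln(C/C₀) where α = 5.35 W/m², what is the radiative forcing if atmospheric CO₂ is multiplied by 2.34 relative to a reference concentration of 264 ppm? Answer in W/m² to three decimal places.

Because the forcing depends only on the ratio C/C₀, the initial concentration does not enter.
ΔF = 5.35 × ln(2.34) = 5.35 × 0.85015 = 4.5483 W/m².

ΔF = 4.548 W/m²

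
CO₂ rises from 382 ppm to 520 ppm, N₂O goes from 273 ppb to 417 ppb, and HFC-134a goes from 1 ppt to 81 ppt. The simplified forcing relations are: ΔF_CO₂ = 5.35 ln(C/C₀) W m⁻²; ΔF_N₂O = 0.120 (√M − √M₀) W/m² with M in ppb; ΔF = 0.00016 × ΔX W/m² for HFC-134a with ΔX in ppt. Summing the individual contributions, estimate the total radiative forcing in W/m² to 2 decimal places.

ΔF = 2.13 W/m²

CO₂: 5.35 × ln(520/382) = 5.35 × ln(1.36126) = 5.35 × 0.30841 = 1.6500 W/m².
N₂O: 0.120 × (√417 − √273) = 0.120 × (20.4206 − 16.5227) = 0.120 × 3.8979 = 0.4677 W/m².
HFC-134a: ΔF = 0.00016 × (81 − 1) = 0.00016 × 80 = 0.0128 W/m².
Total ΔF = 1.6500 + 0.4677 + 0.0128 = 2.1305 W/m².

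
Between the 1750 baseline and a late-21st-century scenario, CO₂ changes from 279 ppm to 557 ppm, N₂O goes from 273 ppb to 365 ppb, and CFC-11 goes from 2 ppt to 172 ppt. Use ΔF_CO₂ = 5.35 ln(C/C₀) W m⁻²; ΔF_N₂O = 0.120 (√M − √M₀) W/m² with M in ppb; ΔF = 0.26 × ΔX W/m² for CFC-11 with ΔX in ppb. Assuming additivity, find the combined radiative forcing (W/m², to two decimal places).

CO₂: 5.35 × ln(557/279) = 5.35 × ln(1.99642) = 5.35 × 0.69136 = 3.6988 W/m².
N₂O: 0.120 × (√365 − √273) = 0.120 × (19.1050 − 16.5227) = 0.120 × 2.5823 = 0.3099 W/m².
CFC-11: Δ = 172 − 2 = 170 ppt = 0.170 ppb; ΔF = 0.26 × 0.170 = 0.0442 W/m².
Total ΔF = 3.6988 + 0.3099 + 0.0442 = 4.0529 W/m².

ΔF = 4.05 W/m²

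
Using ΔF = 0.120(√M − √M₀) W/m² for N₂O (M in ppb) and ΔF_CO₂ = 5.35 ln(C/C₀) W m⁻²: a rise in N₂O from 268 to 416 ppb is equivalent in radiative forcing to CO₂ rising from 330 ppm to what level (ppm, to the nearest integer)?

C ≈ 361 ppm

N₂O forcing: 0.120 × (√416 − √268) = 0.120 × (20.3961 − 16.3707) = 0.120 × 4.0254 = 0.48305 W/m².
Set 5.35 ln(C/330) = 0.48305: ln(C/330) = 0.48305/5.35 = 0.09029, so C = 330 × e^0.09029 = 330 × 1.09449 = 361.18 ppm.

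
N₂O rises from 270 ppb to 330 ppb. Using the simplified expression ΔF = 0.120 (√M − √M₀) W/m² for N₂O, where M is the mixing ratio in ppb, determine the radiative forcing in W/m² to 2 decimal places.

ΔF = 0.21 W/m²

N₂O: 0.120 × (√330 − √270) = 0.120 × (18.1659 − 16.4317) = 0.120 × 1.7342 = 0.2081 W/m².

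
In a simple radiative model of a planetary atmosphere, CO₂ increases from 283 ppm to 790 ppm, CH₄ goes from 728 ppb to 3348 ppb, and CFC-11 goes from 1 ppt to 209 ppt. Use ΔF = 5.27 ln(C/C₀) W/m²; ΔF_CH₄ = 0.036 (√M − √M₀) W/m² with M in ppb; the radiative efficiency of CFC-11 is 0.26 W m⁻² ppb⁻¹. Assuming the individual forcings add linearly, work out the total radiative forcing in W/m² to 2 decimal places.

ΔF = 6.58 W/m²

CO₂: 5.27 × ln(790/283) = 5.27 × ln(2.79152) = 5.27 × 1.02659 = 5.4101 W/m².
CH₄: 0.036 × (√3348 − √728) = 0.036 × (57.8619 − 26.9815) = 0.036 × 30.8804 = 1.1117 W/m².
CFC-11: Δ = 209 − 1 = 208 ppt = 0.208 ppb; ΔF = 0.26 × 0.208 = 0.0541 W/m².
Total ΔF = 5.4101 + 1.1117 + 0.0541 = 6.5759 W/m².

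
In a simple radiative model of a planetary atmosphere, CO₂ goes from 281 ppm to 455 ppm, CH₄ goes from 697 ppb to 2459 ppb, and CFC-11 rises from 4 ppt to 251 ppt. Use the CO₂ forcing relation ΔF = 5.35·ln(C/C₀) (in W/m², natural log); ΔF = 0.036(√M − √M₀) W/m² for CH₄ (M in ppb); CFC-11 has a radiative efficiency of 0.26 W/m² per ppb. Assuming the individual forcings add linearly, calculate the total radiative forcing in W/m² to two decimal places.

ΔF = 3.48 W/m²

CO₂: 5.35 × ln(455/281) = 5.35 × ln(1.61922) = 5.35 × 0.48194 = 2.5784 W/m².
CH₄: 0.036 × (√2459 − √697) = 0.036 × (49.5883 − 26.4008) = 0.036 × 23.1875 = 0.8348 W/m².
CFC-11: Δ = 251 − 4 = 247 ppt = 0.247 ppb; ΔF = 0.26 × 0.247 = 0.0642 W/m².
Total ΔF = 2.5784 + 0.8348 + 0.0642 = 3.4774 W/m².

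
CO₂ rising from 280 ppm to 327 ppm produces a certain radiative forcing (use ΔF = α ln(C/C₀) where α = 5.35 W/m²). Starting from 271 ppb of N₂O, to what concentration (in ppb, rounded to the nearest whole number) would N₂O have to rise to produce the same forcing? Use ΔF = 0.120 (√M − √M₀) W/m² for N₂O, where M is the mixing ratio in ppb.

CO₂ forcing: 5.35 × ln(327/280) = 5.35 × 0.155171 = 0.83016 W/m².
Set 0.120(√M − √271) = 0.83016: √M = 0.83016/0.120 + √271 = 6.9180 + 16.4621 = 23.3801.
M = (23.3801)² = 546.63 ppb.

M ≈ 547 ppb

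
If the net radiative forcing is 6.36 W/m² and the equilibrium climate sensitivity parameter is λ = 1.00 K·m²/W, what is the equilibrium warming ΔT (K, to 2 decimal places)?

ΔT = λ ΔF = 1.00 × 6.36 = 6.3600 K.

ΔT = 6.36 K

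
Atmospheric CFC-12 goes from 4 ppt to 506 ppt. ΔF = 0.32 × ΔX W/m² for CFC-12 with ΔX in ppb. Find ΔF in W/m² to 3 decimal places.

ΔF = 0.161 W/m²

CFC-12: Δ = 506 − 4 = 502 ppt = 0.502 ppb; ΔF = 0.32 × 0.502 = 0.1606 W/m².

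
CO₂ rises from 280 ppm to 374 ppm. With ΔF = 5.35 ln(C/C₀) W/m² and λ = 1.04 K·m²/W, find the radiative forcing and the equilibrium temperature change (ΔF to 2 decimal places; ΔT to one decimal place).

CO₂: 5.35 × ln(374/280) = 5.35 × ln(1.33571) = 5.35 × 0.28946 = 1.5486 W/m².
ΔT = λ ΔF = 1.04 × 1.55 = 1.6120 K.

ΔF = 1.55 W/m²; ΔT = 1.6 K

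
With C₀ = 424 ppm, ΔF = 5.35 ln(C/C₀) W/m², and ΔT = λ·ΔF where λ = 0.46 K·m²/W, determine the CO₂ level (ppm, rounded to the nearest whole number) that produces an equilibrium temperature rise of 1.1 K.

Required forcing: ΔF = ΔT/λ = 1.1/0.46 = 2.3913 W/m².
Then ln(C/424) = ΔF/5.35 = 2.3913/5.35 = 0.44697.
So C = 424 × e^0.44697 = 424 × 1.56357 = 662.95 ppm.

C ≈ 663 ppm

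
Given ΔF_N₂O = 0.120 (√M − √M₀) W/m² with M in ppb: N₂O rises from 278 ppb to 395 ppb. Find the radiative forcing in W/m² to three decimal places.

N₂O: 0.120 × (√395 − √278) = 0.120 × (19.8746 − 16.6733) = 0.120 × 3.2013 = 0.3842 W/m².

ΔF = 0.384 W/m²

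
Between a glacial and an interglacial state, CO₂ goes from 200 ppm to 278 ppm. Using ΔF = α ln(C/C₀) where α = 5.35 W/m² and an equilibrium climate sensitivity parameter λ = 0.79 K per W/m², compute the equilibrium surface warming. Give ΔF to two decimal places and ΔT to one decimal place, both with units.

ΔF = 1.76 W/m²; ΔT = 1.4 K

CO₂: 5.35 × ln(278/200) = 5.35 × ln(1.39000) = 5.35 × 0.32930 = 1.7618 W/m².
ΔT = λ ΔF = 0.79 × 1.76 = 1.3904 K.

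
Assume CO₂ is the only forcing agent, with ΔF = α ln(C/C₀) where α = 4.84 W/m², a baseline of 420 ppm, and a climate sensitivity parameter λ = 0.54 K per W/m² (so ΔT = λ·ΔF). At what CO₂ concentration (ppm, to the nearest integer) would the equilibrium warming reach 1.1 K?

C ≈ 640 ppm

Required forcing: ΔF = ΔT/λ = 1.1/0.54 = 2.0370 W/m².
Then ln(C/420) = ΔF/4.84 = 2.0370/4.84 = 0.42087.
So C = 420 × e^0.42087 = 420 × 1.52329 = 639.78 ppm.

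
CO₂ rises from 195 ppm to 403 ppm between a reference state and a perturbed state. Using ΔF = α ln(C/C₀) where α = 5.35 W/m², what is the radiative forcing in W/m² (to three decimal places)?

ΔF = 3.884 W/m²

CO₂: 5.35 × ln(403/195) = 5.35 × ln(2.06667) = 5.35 × 0.72594 = 3.8838 W/m².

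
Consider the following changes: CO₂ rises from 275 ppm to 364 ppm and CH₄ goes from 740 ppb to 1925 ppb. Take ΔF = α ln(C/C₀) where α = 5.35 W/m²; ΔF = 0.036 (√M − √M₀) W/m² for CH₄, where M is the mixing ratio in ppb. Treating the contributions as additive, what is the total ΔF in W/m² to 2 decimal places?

ΔF = 2.10 W/m²

CO₂: 5.35 × ln(364/275) = 5.35 × ln(1.32364) = 5.35 × 0.28039 = 1.5001 W/m².
CH₄: 0.036 × (√1925 − √740) = 0.036 × (43.8748 − 27.2029) = 0.036 × 16.6719 = 0.6002 W/m².
Total ΔF = 1.5001 + 0.6002 = 2.1003 W/m².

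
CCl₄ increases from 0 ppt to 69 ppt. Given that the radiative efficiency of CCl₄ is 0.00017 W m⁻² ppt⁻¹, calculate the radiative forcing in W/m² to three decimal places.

ΔF = 0.012 W/m²

CCl₄: ΔF = 0.00017 × (69 − 0) = 0.00017 × 69 = 0.0117 W/m².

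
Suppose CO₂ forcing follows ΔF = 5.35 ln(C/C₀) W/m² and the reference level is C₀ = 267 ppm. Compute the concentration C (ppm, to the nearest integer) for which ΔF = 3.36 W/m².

Set 5.35 ln(C/267) = 3.36, so ln(C/267) = 3.36/5.35 = 0.62804.
Then C/267 = e^0.62804 = 1.87393, giving C = 267 × 1.87393 = 500.34 ppm.

C ≈ 500 ppm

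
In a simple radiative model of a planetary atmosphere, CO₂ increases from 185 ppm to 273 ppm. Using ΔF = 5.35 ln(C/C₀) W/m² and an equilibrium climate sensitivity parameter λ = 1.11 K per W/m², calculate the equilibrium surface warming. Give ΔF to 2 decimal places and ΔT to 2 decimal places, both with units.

ΔF = 2.08 W/m²; ΔT = 2.31 K

CO₂: 5.35 × ln(273/185) = 5.35 × ln(1.47568) = 5.35 × 0.38912 = 2.0818 W/m².
ΔT = λ ΔF = 1.11 × 2.08 = 2.3088 K.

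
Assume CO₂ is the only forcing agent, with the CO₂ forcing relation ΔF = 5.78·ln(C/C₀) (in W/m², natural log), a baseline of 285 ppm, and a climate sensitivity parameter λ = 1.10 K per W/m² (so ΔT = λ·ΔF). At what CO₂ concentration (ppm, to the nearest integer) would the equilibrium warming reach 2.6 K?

C ≈ 429 ppm

Required forcing: ΔF = ΔT/λ = 2.6/1.10 = 2.3636 W/m².
Then ln(C/285) = ΔF/5.78 = 2.3636/5.78 = 0.40893.
So C = 285 × e^0.40893 = 285 × 1.50521 = 428.98 ppm.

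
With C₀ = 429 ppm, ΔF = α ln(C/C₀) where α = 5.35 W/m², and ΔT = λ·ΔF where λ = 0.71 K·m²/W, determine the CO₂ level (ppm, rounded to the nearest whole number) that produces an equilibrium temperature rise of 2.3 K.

Required forcing: ΔF = ΔT/λ = 2.3/0.71 = 3.2394 W/m².
Then ln(C/429) = ΔF/5.35 = 3.2394/5.35 = 0.60550.
So C = 429 × e^0.60550 = 429 × 1.83217 = 786.00 ppm.

C ≈ 786 ppm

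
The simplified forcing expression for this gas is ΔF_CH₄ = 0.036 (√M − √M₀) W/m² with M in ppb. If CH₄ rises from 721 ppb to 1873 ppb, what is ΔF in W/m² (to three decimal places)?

CH₄: 0.036 × (√1873 − √721) = 0.036 × (43.2782 − 26.8514) = 0.036 × 16.4268 = 0.5914 W/m².

ΔF = 0.591 W/m²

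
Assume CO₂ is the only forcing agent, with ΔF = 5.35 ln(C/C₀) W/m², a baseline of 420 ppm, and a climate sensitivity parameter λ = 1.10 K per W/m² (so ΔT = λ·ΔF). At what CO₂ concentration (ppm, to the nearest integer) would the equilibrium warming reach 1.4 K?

Required forcing: ΔF = ΔT/λ = 1.4/1.10 = 1.2727 W/m².
Then ln(C/420) = ΔF/5.35 = 1.2727/5.35 = 0.23789.
So C = 420 × e^0.23789 = 420 × 1.26857 = 532.80 ppm.

C ≈ 533 ppm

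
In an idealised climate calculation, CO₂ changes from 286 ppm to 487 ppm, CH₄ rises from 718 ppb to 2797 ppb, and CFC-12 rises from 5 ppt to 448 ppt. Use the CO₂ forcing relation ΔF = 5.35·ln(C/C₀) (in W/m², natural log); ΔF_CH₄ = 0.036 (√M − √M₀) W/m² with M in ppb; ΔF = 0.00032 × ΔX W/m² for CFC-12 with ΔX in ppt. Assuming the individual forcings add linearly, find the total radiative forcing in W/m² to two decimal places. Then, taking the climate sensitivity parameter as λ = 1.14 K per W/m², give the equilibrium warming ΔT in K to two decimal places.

ΔF = 3.93 W/m²; ΔT = 4.48 K

CO₂: 5.35 × ln(487/286) = 5.35 × ln(1.70280) = 5.35 × 0.53227 = 2.8476 W/m².
CH₄: 0.036 × (√2797 − √718) = 0.036 × (52.8867 − 26.7955) = 0.036 × 26.0912 = 0.9393 W/m².
CFC-12: ΔF = 0.00032 × (448 − 5) = 0.00032 × 443 = 0.1418 W/m².
Total ΔF = 2.8476 + 0.9393 + 0.1418 = 3.9287 W/m².
ΔT = λ ΔF = 1.14 × 3.93 = 4.4802 K.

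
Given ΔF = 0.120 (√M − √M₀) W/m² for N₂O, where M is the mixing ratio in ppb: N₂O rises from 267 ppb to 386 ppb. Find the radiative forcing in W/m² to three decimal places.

N₂O: 0.120 × (√386 − √267) = 0.120 × (19.6469 − 16.3401) = 0.120 × 3.3068 = 0.3968 W/m².

ΔF = 0.397 W/m²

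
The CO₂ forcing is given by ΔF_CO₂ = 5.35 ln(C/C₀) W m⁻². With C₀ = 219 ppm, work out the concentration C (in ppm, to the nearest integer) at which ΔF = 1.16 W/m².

C ≈ 272 ppm

Set 5.35 ln(C/219) = 1.16, so ln(C/219) = 1.16/5.35 = 0.21682.
Then C/219 = e^0.21682 = 1.24212, giving C = 219 × 1.24212 = 272.02 ppm.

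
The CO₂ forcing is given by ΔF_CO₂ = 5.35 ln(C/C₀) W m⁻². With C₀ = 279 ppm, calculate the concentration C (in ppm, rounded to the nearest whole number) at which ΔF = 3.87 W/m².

Set 5.35 ln(C/279) = 3.87, so ln(C/279) = 3.87/5.35 = 0.72336.
Then C/279 = e^0.72336 = 2.06135, giving C = 279 × 2.06135 = 575.12 ppm.

C ≈ 575 ppm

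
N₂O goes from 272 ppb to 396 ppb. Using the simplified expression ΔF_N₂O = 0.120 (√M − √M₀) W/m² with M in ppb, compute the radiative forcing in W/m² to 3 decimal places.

N₂O: 0.120 × (√396 − √272) = 0.120 × (19.8997 − 16.4924) = 0.120 × 3.4073 = 0.4089 W/m².

ΔF = 0.409 W/m²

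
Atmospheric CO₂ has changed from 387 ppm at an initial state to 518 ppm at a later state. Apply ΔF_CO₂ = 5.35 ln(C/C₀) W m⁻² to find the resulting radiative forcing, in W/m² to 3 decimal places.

ΔF = 1.560 W/m²

CO₂ absorption bands are partially saturated, so forcing scales with the logarithm of the concentration ratio.
CO₂: 5.35 × ln(518/387) = 5.35 × ln(1.33850) = 5.35 × 0.29155 = 1.5598 W/m².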